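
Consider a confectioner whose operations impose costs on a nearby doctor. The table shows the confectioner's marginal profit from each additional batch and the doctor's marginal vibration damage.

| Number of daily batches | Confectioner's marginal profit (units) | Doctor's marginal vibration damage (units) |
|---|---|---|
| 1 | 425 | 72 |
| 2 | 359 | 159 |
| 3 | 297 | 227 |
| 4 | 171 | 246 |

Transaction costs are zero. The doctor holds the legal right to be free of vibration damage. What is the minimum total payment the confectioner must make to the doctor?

458

Efficient level: marginal profit ≥ marginal vibration damage through level 3, so k* = 3.
With the doctor holding the right, the confectioner must at least compensate total damage at k*: 72 + 159 + 227 = 458.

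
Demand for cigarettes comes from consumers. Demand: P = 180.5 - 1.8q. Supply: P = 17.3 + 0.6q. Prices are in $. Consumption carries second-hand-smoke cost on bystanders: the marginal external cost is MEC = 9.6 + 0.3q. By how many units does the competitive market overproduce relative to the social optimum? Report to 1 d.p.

Market equilibrium (private): 17.3 + 0.6q = 180.5 - 1.8q → q_m = 68.0000.
Social marginal benefit = demand − MEC = 170.9 - 2.1q.
Set SMB = MC: 170.9 - 2.1q = 17.3 + 0.6q → q* = 56.8889.
Gap = |68.0000 − 56.8889| = 11.1111.

11.1 units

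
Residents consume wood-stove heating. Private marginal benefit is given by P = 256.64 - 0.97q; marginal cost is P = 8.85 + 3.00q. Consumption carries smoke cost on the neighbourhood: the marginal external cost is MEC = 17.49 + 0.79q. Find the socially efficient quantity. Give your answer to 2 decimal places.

q* = 48.38

Social marginal benefit = demand − MEC = 239.15 - 1.76q.
Set SMB = MC: 239.15 - 1.76q = 8.85 + 3.00q → q* = 48.3824.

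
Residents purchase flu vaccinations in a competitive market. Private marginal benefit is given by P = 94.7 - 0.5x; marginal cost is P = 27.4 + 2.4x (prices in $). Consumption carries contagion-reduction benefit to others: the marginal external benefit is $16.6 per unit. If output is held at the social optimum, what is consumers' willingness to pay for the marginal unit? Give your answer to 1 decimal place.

Social marginal benefit = demand + MEB = 111.3 - 0.5x.
Set SMB = MC: 111.3 - 0.5x = 27.4 + 2.4x → x* = 28.9310.
Consumer price on the demand curve at x*: 94.7 − 0.5×28.9310 = 80.2345.

P = $80.2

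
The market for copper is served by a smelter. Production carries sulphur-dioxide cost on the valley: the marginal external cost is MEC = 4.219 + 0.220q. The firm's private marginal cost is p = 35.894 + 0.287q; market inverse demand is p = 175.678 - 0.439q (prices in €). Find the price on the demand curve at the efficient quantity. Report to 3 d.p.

P = €112.768

Social marginal cost = private MC + MEC = 40.113 + 0.507q.
Set SMC = demand: 40.113 + 0.507q = 175.678 - 0.439q → q* = 143.3034.
Consumer price on the demand curve at q*: 175.678 − 0.439×143.3034 = 112.7678.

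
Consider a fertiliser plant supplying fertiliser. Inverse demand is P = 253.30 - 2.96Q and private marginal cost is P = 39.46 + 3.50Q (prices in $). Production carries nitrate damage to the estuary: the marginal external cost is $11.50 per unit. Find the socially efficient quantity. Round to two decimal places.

Q* = 31.32

Social marginal cost = private MC + MEC = 50.96 + 3.50Q.
Set SMC = demand: 50.96 + 3.50Q = 253.30 - 2.96Q → Q* = 31.3220.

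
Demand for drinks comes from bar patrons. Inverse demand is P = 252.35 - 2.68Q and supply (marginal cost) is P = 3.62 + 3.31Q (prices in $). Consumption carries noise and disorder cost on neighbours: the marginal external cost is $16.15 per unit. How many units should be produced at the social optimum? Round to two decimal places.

Social marginal benefit = demand − MEC = 236.20 - 2.68Q.
Set SMB = MC: 236.20 - 2.68Q = 3.62 + 3.31Q → Q* = 38.8280.

Q* = 38.83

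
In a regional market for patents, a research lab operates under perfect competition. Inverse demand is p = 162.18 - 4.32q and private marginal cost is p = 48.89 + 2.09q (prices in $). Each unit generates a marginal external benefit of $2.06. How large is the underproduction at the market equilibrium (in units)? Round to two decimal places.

Market equilibrium (private): 48.89 + 2.09q = 162.18 - 4.32q → q_m = 17.6739.
Social marginal cost = private MC − MEB = 46.83 + 2.09q.
Set SMC = demand: 46.83 + 2.09q = 162.18 - 4.32q → q* = 17.9953.
Gap = |17.6739 − 17.9953| = 0.3214.

0.32 units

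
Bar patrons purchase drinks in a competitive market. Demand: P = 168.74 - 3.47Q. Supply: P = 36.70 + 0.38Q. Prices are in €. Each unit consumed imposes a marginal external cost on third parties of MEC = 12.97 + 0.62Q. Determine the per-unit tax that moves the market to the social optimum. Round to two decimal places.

tax = €29.49 per unit

Social marginal benefit = demand − MEC = 155.77 - 4.09Q.
Set SMB = MC: 155.77 - 4.09Q = 36.70 + 0.38Q → Q* = 26.6376.
The Pigouvian tax equals MEC at Q*: 12.97 + 0.62×26.6376 = 29.4853.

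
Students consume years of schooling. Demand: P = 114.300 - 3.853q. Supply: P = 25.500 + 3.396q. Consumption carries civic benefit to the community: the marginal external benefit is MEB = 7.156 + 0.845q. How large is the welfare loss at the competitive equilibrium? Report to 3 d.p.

DWL = 23.931

Market equilibrium (private): 25.500 + 3.396q = 114.300 - 3.853q → q_m = 12.2500.
Social marginal benefit = demand + MEB = 121.456 - 3.008q.
Set SMB = MC: 121.456 - 3.008q = 25.500 + 3.396q → q* = 14.9838.
Height of the DWL triangle at q_m is SMB(q_m) − MC(q_m) = MEB(q_m) = 17.5072.
DWL = ½ × 2.7338 × 17.5072 = 23.9306.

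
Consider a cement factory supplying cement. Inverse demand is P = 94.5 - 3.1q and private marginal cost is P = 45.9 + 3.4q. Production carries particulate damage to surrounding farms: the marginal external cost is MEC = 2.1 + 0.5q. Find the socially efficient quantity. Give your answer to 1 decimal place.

Social marginal cost = private MC + MEC = 48.0 + 3.9q.
Set SMC = demand: 48.0 + 3.9q = 94.5 - 3.1q → q* = 6.6429.

q* = 6.6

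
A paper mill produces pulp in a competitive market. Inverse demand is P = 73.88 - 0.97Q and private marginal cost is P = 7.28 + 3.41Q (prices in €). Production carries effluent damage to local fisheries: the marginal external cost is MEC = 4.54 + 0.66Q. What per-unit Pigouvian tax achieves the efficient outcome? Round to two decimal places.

tax = €12.67 per unit

Social marginal cost = private MC + MEC = 11.82 + 4.07Q.
Set SMC = demand: 11.82 + 4.07Q = 73.88 - 0.97Q → Q* = 12.3135.
The Pigouvian tax equals MEC at Q*: 4.54 + 0.66×12.3135 = 12.6669.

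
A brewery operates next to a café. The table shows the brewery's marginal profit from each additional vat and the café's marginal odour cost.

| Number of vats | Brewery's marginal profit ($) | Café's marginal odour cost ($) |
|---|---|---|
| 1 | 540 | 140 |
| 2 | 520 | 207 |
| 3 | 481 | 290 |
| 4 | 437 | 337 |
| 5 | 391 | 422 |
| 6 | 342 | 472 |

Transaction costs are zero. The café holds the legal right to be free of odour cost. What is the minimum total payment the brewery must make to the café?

$974

Efficient level: marginal profit ≥ marginal odour cost through level 4, so k* = 4.
With the café holding the right, the brewery must at least compensate total damage at k*: 140 + 207 + 290 + 337 = 974.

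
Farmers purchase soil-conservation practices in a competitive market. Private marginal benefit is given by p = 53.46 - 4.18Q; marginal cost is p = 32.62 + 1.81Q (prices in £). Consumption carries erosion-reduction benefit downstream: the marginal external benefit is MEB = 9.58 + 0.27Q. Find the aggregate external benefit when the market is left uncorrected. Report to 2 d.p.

Market equilibrium (private): 32.62 + 1.81Q = 53.46 - 4.18Q → Q_m = 3.4791.
Total external benefit = ∫₀^{Q_m} (9.58 + 0.27Q) dQ = 9.58×3.4791 + ½×0.27×3.4791² = 34.9638.

£34.96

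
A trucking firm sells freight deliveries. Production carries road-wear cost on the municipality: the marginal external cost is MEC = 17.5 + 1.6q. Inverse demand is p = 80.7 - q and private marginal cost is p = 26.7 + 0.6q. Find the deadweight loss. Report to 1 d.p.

Market equilibrium (private): 26.7 + 0.6q = 80.7 - q → q_m = 33.7500.
Social marginal cost = private MC + MEC = 44.2 + 2.2q.
Set SMC = demand: 44.2 + 2.2q = 80.7 - q → q* = 11.4063.
The loss is the area between SMC and demand from q* to q_m; with linear curves that's a triangle of height MEC(q_m).
DWL = ½ × 22.3437 × 71.5000 = 798.7873.

DWL = 798.8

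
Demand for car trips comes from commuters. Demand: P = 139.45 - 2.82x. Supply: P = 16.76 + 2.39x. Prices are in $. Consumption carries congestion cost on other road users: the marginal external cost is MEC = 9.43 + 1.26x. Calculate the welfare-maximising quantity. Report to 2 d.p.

x* = 17.51

Social marginal benefit = demand − MEC = 130.02 - 4.08x.
Set SMB = MC: 130.02 - 4.08x = 16.76 + 2.39x → x* = 17.5054.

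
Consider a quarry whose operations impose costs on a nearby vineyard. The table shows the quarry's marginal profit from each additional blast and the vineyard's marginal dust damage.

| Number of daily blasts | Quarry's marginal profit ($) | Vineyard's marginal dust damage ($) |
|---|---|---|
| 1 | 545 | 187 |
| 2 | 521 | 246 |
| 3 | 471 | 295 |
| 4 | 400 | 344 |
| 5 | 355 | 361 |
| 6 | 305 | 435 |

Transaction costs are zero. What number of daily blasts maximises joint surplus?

Bargaining reaches the level where marginal profit last exceeds marginal dust damage.
That holds through level 4 (400 ≥ 344) but not at 5 (355 < 361).

4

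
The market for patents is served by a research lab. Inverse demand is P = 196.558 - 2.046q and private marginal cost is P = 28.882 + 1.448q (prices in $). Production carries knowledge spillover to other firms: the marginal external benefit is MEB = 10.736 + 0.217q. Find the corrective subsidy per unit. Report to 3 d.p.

Social marginal cost = private MC − MEB = 18.146 + 1.231q.
Set SMC = demand: 18.146 + 1.231q = 196.558 - 2.046q → q* = 54.4437.
The Pigouvian subsidy equals MEB at q*: 10.736 + 0.217×54.4437 = 22.5503.

subsidy = $22.550 per unit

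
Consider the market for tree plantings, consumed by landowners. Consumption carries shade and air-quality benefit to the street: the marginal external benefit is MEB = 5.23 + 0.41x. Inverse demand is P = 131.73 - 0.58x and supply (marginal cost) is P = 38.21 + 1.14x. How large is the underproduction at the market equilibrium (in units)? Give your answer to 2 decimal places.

21.01 units

Market equilibrium (private): 38.21 + 1.14x = 131.73 - 0.58x → x_m = 54.3721.
Social marginal benefit = demand + MEB = 136.96 - 0.17x.
Set SMB = MC: 136.96 - 0.17x = 38.21 + 1.14x → x* = 75.3817.
Gap = |54.3721 − 75.3817| = 21.0096.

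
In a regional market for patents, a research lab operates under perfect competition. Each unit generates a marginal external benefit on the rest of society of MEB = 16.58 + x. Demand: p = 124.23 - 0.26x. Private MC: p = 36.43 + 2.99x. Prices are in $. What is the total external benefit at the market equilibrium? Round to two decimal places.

$812.83

Market equilibrium (private): 36.43 + 2.99x = 124.23 - 0.26x → x_m = 27.0154.
Total external benefit = ∫₀^{x_m} (16.58 + 1.00x) dx = 16.58×27.0154 + ½×1.00×27.0154² = 812.8313.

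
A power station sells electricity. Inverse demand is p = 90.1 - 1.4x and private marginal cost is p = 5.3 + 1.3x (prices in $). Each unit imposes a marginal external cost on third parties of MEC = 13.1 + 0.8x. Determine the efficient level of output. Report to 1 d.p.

Social marginal cost = private MC + MEC = 18.4 + 2.1x.
Set SMC = demand: 18.4 + 2.1x = 90.1 - 1.4x → x* = 20.4857.

x* = 20.5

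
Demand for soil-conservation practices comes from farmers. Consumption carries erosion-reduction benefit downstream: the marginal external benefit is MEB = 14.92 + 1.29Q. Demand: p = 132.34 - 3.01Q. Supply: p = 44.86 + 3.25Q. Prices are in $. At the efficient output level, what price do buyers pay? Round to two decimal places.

Social marginal benefit = demand + MEB = 147.26 - 1.72Q.
Set SMB = MC: 147.26 - 1.72Q = 44.86 + 3.25Q → Q* = 20.6036.
Consumer price on the demand curve at Q*: 132.34 − 3.01×20.6036 = 70.3232.

P = $70.32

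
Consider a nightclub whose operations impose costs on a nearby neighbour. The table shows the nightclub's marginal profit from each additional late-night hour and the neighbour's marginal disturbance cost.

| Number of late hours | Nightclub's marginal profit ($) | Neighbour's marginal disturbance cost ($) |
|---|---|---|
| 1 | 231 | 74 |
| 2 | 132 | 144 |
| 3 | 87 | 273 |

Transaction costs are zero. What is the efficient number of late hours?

1

Bargaining reaches the level where marginal profit last exceeds marginal disturbance cost.
That holds through level 1 (231 ≥ 74) but not at 2 (132 < 144).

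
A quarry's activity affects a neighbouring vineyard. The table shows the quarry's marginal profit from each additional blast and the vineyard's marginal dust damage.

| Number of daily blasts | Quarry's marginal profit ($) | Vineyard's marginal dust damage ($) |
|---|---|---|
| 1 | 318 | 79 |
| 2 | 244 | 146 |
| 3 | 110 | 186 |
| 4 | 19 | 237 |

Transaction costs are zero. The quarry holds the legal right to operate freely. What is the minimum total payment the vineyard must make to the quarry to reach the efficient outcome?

Left alone the quarry would choose level 4 (marginal profit stays positive).
Efficient level: k* = 2 (marginal profit ≥ marginal dust damage through 2).
The vineyard must at least cover the quarry's forgone profit from cutting 4→2: 110 + 19 = 129.

$129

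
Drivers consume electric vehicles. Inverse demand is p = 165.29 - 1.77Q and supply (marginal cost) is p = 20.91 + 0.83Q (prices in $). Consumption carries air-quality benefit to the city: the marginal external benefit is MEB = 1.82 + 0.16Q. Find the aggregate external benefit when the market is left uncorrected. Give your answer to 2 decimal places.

Market equilibrium (private): 20.91 + 0.83Q = 165.29 - 1.77Q → Q_m = 55.5308.
Total external benefit = ∫₀^{Q_m} (1.82 + 0.16Q) dQ = 1.82×55.5308 + ½×0.16×55.5308² = 347.7596.

$347.76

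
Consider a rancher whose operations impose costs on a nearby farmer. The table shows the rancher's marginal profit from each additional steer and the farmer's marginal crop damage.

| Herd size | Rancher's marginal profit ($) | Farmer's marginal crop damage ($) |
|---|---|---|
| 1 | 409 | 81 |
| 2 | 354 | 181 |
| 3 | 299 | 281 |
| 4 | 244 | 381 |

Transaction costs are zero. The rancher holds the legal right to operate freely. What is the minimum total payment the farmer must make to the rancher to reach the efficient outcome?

Left alone the rancher would choose level 4 (marginal profit stays positive).
Efficient level: k* = 3 (marginal profit ≥ marginal crop damage through 3).
The farmer must at least cover the rancher's forgone profit from cutting 4→3: 244 = 244.

$244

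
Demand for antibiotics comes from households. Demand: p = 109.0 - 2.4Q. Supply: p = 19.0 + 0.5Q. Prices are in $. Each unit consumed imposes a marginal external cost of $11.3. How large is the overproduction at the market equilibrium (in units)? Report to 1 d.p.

3.9 units

Market equilibrium (private): 19.0 + 0.5Q = 109.0 - 2.4Q → Q_m = 31.0345.
Social marginal benefit = demand − MEC = 97.7 - 2.4Q.
Set SMB = MC: 97.7 - 2.4Q = 19.0 + 0.5Q → Q* = 27.1379.
Gap = |31.0345 − 27.1379| = 3.8966.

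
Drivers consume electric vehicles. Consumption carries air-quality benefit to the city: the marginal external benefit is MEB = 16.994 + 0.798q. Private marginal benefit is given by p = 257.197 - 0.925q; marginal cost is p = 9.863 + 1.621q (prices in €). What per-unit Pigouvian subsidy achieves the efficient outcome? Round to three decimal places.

Social marginal benefit = demand + MEB = 274.191 - 0.127q.
Set SMB = MC: 274.191 - 0.127q = 9.863 + 1.621q → q* = 151.2174.
The Pigouvian subsidy equals MEB at q*: 16.994 + 0.798×151.2174 = 137.6655.

subsidy = €137.665 per unit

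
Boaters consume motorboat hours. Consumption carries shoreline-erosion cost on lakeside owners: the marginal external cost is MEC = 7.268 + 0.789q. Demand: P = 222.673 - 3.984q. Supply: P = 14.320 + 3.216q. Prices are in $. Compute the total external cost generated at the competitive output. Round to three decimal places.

$540.676

Market equilibrium (private): 14.320 + 3.216q = 222.673 - 3.984q → q_m = 28.9379.
Total external cost = ∫₀^{q_m} (7.268 + 0.789q) dq = 7.268×28.9379 + ½×0.789×28.9379² = 540.6758.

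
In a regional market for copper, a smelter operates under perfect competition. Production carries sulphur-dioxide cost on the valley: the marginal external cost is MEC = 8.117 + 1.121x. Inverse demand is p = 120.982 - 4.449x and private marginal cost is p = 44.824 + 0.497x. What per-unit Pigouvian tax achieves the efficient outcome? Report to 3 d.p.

Social marginal cost = private MC + MEC = 52.941 + 1.618x.
Set SMC = demand: 52.941 + 1.618x = 120.982 - 4.449x → x* = 11.2149.
The Pigouvian tax equals MEC at x*: 8.117 + 1.121×11.2149 = 20.6889.

tax = 20.689 per unit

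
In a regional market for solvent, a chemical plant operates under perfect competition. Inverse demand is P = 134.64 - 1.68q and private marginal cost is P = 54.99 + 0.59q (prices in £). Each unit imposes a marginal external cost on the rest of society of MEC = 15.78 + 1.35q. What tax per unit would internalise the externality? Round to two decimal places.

Social marginal cost = private MC + MEC = 70.77 + 1.94q.
Set SMC = demand: 70.77 + 1.94q = 134.64 - 1.68q → q* = 17.6436.
The Pigouvian tax equals MEC at q*: 15.78 + 1.35×17.6436 = 39.5989.

tax = £39.60 per unit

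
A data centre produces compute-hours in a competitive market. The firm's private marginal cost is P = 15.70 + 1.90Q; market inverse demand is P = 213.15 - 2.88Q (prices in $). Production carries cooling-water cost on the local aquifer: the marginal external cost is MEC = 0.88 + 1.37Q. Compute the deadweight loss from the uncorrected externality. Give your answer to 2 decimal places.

Market equilibrium (private): 15.70 + 1.90Q = 213.15 - 2.88Q → Q_m = 41.3075.
Social marginal cost = private MC + MEC = 16.58 + 3.27Q.
Set SMC = demand: 16.58 + 3.27Q = 213.15 - 2.88Q → Q* = 31.9626.
The loss is the area between SMC and demand from Q* to Q_m; with linear curves that's a triangle of height MEC(Q_m).
DWL = ½ × 9.3449 × 57.4713 = 268.5318.

DWL = $268.53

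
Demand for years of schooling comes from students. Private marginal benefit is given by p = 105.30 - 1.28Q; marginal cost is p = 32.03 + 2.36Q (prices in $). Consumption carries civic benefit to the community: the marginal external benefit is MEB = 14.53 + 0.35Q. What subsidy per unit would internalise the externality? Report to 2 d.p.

Social marginal benefit = demand + MEB = 119.83 - 0.93Q.
Set SMB = MC: 119.83 - 0.93Q = 32.03 + 2.36Q → Q* = 26.6869.
The Pigouvian subsidy equals MEB at Q*: 14.53 + 0.35×26.6869 = 23.8704.

subsidy = $23.87 per unit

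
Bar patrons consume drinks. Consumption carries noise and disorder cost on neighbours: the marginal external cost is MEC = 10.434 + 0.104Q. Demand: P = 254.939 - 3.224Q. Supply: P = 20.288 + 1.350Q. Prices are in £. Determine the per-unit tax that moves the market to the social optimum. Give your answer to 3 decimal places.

tax = £15.419 per unit

Social marginal benefit = demand − MEC = 244.505 - 3.328Q.
Set SMB = MC: 244.505 - 3.328Q = 20.288 + 1.350Q → Q* = 47.9301.
The Pigouvian tax equals MEC at Q*: 10.434 + 0.104×47.9301 = 15.4187.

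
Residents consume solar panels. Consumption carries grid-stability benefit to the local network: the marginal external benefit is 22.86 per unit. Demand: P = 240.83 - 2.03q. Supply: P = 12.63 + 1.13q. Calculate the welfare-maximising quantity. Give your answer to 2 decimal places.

q* = 79.45

Social marginal benefit = demand + MEB = 263.69 - 2.03q.
Set SMB = MC: 263.69 - 2.03q = 12.63 + 1.13q → q* = 79.4494.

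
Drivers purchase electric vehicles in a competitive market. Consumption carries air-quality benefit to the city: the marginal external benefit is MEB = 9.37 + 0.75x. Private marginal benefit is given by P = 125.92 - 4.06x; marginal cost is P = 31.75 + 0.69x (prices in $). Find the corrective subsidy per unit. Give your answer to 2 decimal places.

Social marginal benefit = demand + MEB = 135.29 - 3.31x.
Set SMB = MC: 135.29 - 3.31x = 31.75 + 0.69x → x* = 25.8850.
The Pigouvian subsidy equals MEB at x*: 9.37 + 0.75×25.8850 = 28.7838.

subsidy = $28.78 per unit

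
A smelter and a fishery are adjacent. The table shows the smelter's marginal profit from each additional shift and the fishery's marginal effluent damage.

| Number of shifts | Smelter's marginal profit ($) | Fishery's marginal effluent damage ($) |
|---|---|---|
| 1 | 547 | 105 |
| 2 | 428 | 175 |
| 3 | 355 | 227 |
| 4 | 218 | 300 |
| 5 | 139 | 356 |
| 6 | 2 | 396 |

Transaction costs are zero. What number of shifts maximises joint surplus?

Bargaining reaches the level where marginal profit last exceeds marginal effluent damage.
That holds through level 3 (355 ≥ 227) but not at 4 (218 < 300).

3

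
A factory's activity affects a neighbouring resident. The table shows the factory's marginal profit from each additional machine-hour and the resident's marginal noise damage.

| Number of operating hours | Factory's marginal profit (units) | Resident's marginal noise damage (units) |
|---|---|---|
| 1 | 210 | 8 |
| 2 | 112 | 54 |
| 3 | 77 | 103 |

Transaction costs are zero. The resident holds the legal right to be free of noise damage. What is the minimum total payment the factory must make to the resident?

Efficient level: marginal profit ≥ marginal noise damage through level 2, so k* = 2.
With the resident holding the right, the factory must at least compensate total damage at k*: 8 + 54 = 62.

62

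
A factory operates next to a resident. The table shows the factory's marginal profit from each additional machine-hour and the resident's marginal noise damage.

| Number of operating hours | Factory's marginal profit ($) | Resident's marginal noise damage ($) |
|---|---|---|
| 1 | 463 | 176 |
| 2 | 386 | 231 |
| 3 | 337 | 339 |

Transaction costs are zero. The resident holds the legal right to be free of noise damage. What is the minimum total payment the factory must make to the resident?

$407

Efficient level: marginal profit ≥ marginal noise damage through level 2, so k* = 2.
With the resident holding the right, the factory must at least compensate total damage at k*: 176 + 231 = 407.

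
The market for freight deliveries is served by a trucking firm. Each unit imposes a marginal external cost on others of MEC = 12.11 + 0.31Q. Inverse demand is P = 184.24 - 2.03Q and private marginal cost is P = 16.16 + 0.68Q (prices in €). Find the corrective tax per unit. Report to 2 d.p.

Social marginal cost = private MC + MEC = 28.27 + 0.99Q.
Set SMC = demand: 28.27 + 0.99Q = 184.24 - 2.03Q → Q* = 51.6457.
The Pigouvian tax equals MEC at Q*: 12.11 + 0.31×51.6457 = 28.1202.

tax = €28.12 per unit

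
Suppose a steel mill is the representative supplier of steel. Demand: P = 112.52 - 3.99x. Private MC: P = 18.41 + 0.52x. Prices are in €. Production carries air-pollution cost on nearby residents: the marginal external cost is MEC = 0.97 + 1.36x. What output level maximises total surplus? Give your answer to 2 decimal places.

Social marginal cost = private MC + MEC = 19.38 + 1.88x.
Set SMC = demand: 19.38 + 1.88x = 112.52 - 3.99x → x* = 15.8671.

x* = 15.87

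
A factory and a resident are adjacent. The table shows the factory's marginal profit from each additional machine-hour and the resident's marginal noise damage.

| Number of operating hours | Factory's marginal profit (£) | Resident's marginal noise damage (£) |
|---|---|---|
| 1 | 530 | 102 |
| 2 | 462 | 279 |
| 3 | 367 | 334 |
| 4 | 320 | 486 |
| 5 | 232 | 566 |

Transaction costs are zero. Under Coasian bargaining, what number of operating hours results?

Bargaining reaches the level where marginal profit last exceeds marginal noise damage.
That holds through level 3 (367 ≥ 334) but not at 4 (320 < 486).

3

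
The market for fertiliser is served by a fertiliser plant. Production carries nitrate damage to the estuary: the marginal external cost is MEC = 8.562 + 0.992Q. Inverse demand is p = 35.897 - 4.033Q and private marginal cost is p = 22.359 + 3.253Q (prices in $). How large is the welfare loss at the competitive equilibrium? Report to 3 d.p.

Market equilibrium (private): 22.359 + 3.253Q = 35.897 - 4.033Q → Q_m = 1.8581.
Social marginal cost = private MC + MEC = 30.921 + 4.245Q.
Set SMC = demand: 30.921 + 4.245Q = 35.897 - 4.033Q → Q* = 0.6011.
The welfare-loss triangle has base |Q_m − Q*| and height MEC(Q_m) (the vertical gap between SMC and demand is zero at Q* and MEC at Q_m).
DWL = ½ × 1.2570 × 10.4052 = 6.5397.

DWL = $6.540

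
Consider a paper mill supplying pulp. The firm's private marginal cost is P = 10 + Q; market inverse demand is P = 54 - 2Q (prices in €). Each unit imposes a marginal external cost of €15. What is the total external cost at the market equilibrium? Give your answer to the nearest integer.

Market equilibrium (private): 10 + Q = 54 - 2Q → Q_m = 14.6667.
Total external cost = MEC × Q_m = 15 × 14.6667 = 220.0005.

€220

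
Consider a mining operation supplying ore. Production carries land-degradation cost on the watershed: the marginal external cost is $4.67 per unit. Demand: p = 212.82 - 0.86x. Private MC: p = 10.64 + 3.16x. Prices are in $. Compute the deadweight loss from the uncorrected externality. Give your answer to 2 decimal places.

DWL = $2.71

Market equilibrium (private): 10.64 + 3.16x = 212.82 - 0.86x → x_m = 50.2935.
Social marginal cost = private MC + MEC = 15.31 + 3.16x.
Set SMC = demand: 15.31 + 3.16x = 212.82 - 0.86x → x* = 49.1318.
The loss is the area between SMC and demand from x* to x_m; with linear curves that's a triangle of height MEC(x_m).
DWL = ½ × 1.1617 × 4.6700 = 2.7126.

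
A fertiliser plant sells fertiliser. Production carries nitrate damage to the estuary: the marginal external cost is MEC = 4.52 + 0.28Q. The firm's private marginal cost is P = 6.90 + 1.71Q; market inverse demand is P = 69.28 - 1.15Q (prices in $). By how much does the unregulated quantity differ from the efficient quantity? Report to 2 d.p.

3.38 units

Market equilibrium (private): 6.90 + 1.71Q = 69.28 - 1.15Q → Q_m = 21.8112.
Social marginal cost = private MC + MEC = 11.42 + 1.99Q.
Set SMC = demand: 11.42 + 1.99Q = 69.28 - 1.15Q → Q* = 18.4268.
Gap = |21.8112 − 18.4268| = 3.3844.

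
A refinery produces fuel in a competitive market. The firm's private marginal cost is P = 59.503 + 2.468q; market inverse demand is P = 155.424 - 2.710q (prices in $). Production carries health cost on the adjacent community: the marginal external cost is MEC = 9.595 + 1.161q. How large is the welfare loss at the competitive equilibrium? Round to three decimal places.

DWL = $76.301

Market equilibrium (private): 59.503 + 2.468q = 155.424 - 2.710q → q_m = 18.5247.
Social marginal cost = private MC + MEC = 69.098 + 3.629q.
Set SMC = demand: 69.098 + 3.629q = 155.424 - 2.710q → q* = 13.6182.
Between q* and q_m the wedge SMC − demand runs linearly from 0 to MEC(q_m), so the loss is a triangle.
DWL = ½ × 4.9065 × 31.1022 = 76.3015.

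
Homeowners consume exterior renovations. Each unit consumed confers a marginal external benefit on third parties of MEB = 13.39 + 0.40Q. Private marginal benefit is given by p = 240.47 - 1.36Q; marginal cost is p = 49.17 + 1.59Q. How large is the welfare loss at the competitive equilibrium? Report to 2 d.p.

Market equilibrium (private): 49.17 + 1.59Q = 240.47 - 1.36Q → Q_m = 64.8475.
Social marginal benefit = demand + MEB = 253.86 - 0.96Q.
Set SMB = MC: 253.86 - 0.96Q = 49.17 + 1.59Q → Q* = 80.2706.
The loss is the area between SMB and MC from Q* to Q_m; with linear curves that's a triangle of height MEB(Q_m).
DWL = ½ × 15.4231 × 39.3290 = 303.2875.

DWL = 303.29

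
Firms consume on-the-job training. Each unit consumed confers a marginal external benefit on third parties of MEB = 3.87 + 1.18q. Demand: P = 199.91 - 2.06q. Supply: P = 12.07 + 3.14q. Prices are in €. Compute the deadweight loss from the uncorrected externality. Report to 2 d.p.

Market equilibrium (private): 12.07 + 3.14q = 199.91 - 2.06q → q_m = 36.1231.
Social marginal benefit = demand + MEB = 203.78 - 0.88q.
Set SMB = MC: 203.78 - 0.88q = 12.07 + 3.14q → q* = 47.6891.
The welfare-loss triangle has base |q_m − q*| and height MEB(q_m) (the vertical gap between SMB and MC is zero at q* and MEB at q_m).
DWL = ½ × 11.5660 × 46.4952 = 268.8817.

DWL = €268.88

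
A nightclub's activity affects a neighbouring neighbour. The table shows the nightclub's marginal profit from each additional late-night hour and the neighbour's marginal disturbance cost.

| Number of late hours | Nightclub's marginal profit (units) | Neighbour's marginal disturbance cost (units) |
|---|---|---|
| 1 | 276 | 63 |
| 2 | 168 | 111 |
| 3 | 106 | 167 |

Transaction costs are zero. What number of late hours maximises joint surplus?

Bargaining reaches the level where marginal profit last exceeds marginal disturbance cost.
That holds through level 2 (168 ≥ 111) but not at 3 (106 < 167).

2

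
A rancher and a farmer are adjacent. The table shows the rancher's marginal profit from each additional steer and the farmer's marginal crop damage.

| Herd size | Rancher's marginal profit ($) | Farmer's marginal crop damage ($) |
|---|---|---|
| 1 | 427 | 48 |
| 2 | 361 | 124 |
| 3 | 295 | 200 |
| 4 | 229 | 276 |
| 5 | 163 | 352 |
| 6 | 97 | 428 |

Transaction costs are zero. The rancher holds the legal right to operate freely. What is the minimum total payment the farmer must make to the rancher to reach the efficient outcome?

Left alone the rancher would choose level 6 (marginal profit stays positive).
Efficient level: k* = 3 (marginal profit ≥ marginal crop damage through 3).
The farmer must at least cover the rancher's forgone profit from cutting 6→3: 229 + 163 + 97 = 489.

$489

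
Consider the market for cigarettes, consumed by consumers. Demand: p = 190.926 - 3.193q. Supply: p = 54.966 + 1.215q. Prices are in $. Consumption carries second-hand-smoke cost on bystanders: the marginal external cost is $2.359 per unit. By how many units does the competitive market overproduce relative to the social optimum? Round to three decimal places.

Market equilibrium (private): 54.966 + 1.215q = 190.926 - 3.193q → q_m = 30.8439.
Social marginal benefit = demand − MEC = 188.567 - 3.193q.
Set SMB = MC: 188.567 - 3.193q = 54.966 + 1.215q → q* = 30.3088.
Gap = |30.8439 − 30.3088| = 0.5351.

0.535 units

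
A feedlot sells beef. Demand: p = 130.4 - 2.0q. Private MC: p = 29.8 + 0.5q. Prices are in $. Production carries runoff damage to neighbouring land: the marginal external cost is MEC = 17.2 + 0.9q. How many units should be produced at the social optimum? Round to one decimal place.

q* = 24.5

Social marginal cost = private MC + MEC = 47.0 + 1.4q.
Set SMC = demand: 47.0 + 1.4q = 130.4 - 2.0q → q* = 24.5294.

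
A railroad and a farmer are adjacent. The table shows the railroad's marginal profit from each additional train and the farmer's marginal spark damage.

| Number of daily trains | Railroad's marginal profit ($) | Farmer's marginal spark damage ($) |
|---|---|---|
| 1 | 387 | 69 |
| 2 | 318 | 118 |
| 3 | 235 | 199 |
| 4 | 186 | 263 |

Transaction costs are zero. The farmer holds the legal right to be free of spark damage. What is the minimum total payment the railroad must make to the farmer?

Efficient level: marginal profit ≥ marginal spark damage through level 3, so k* = 3.
With the farmer holding the right, the railroad must at least compensate total damage at k*: 69 + 118 + 199 = 386.

$386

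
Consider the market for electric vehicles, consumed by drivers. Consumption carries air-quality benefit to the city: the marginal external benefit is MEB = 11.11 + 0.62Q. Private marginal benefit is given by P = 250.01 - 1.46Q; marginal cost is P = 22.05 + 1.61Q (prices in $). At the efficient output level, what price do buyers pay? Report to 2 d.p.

P = $107.54

Social marginal benefit = demand + MEB = 261.12 - 0.84Q.
Set SMB = MC: 261.12 - 0.84Q = 22.05 + 1.61Q → Q* = 97.5796.
Consumer price on the demand curve at Q*: 250.01 − 1.46×97.5796 = 107.5438.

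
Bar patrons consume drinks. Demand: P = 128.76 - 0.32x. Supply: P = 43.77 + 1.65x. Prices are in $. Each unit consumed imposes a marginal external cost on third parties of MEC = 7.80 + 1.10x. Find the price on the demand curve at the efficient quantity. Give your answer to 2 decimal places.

Social marginal benefit = demand − MEC = 120.96 - 1.42x.
Set SMB = MC: 120.96 - 1.42x = 43.77 + 1.65x → x* = 25.1433.
Consumer price on the demand curve at x*: 128.76 − 0.32×25.1433 = 120.7141.

P = $120.71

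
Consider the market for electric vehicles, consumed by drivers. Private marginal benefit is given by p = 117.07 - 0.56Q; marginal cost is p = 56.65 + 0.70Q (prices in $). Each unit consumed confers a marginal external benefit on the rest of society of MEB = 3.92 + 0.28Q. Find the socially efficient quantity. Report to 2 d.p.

Social marginal benefit = demand + MEB = 120.99 - 0.28Q.
Set SMB = MC: 120.99 - 0.28Q = 56.65 + 0.70Q → Q* = 65.6531.

Q* = 65.65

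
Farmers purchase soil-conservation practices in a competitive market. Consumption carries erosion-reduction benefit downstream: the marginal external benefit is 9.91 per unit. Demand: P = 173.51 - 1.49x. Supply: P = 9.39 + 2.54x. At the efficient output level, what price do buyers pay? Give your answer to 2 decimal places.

P = 109.17

Social marginal benefit = demand + MEB = 183.42 - 1.49x.
Set SMB = MC: 183.42 - 1.49x = 9.39 + 2.54x → x* = 43.1836.
Consumer price on the demand curve at x*: 173.51 − 1.49×43.1836 = 109.1664.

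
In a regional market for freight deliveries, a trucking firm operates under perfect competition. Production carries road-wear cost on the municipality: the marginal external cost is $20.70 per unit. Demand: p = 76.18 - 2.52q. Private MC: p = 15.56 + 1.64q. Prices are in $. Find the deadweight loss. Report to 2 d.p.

Market equilibrium (private): 15.56 + 1.64q = 76.18 - 2.52q → q_m = 14.5721.
Social marginal cost = private MC + MEC = 36.26 + 1.64q.
Set SMC = demand: 36.26 + 1.64q = 76.18 - 2.52q → q* = 9.5962.
The welfare-loss triangle has base |q_m − q*| and height MEC(q_m) (the vertical gap between SMC and demand is zero at q* and MEC at q_m).
DWL = ½ × 4.9759 × 20.7000 = 51.5006.

DWL = $51.50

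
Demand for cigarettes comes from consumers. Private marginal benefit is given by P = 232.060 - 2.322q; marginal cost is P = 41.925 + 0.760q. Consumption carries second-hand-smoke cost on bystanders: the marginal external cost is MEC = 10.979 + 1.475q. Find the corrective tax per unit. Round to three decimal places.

Social marginal benefit = demand − MEC = 221.081 - 3.797q.
Set SMB = MC: 221.081 - 3.797q = 41.925 + 0.760q → q* = 39.3145.
The Pigouvian tax equals MEC at q*: 10.979 + 1.475×39.3145 = 68.9679.

tax = 68.968 per unit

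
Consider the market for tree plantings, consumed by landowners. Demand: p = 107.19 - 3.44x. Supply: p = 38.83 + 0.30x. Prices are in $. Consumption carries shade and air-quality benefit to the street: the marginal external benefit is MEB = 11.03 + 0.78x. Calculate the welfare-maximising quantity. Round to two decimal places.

Social marginal benefit = demand + MEB = 118.22 - 2.66x.
Set SMB = MC: 118.22 - 2.66x = 38.83 + 0.30x → x* = 26.8209.

x* = 26.82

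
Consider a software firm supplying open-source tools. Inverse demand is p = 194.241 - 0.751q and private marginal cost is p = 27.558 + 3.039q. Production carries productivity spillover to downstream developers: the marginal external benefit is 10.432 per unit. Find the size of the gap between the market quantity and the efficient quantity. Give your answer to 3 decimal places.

Market equilibrium (private): 27.558 + 3.039q = 194.241 - 0.751q → q_m = 43.9797.
Social marginal cost = private MC − MEB = 17.126 + 3.039q.
Set SMC = demand: 17.126 + 3.039q = 194.241 - 0.751q → q* = 46.7322.
Gap = |43.9797 − 46.7322| = 2.7525.

2.753 units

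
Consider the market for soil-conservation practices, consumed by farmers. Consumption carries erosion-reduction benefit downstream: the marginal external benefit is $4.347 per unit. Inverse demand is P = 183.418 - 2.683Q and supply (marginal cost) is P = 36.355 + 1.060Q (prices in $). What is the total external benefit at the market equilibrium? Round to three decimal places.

Market equilibrium (private): 36.355 + 1.060Q = 183.418 - 2.683Q → Q_m = 39.2901.
Total external benefit = MEB × Q_m = 4.347 × 39.2901 = 170.7941.

$170.794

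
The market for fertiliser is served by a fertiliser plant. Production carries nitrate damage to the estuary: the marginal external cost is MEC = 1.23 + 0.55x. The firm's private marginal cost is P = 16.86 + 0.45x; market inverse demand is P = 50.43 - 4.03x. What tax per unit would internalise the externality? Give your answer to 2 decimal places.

tax = 4.77 per unit

Social marginal cost = private MC + MEC = 18.09 + x.
Set SMC = demand: 18.09 + x = 50.43 - 4.03x → x* = 6.4294.
The Pigouvian tax equals MEC at x*: 1.23 + 0.55×6.4294 = 4.7662.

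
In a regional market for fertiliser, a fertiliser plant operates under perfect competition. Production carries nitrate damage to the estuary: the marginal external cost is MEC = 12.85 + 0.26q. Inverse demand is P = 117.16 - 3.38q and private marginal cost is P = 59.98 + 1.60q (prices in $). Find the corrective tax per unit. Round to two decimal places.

tax = $15.05 per unit

Social marginal cost = private MC + MEC = 72.83 + 1.86q.
Set SMC = demand: 72.83 + 1.86q = 117.16 - 3.38q → q* = 8.4599.
The Pigouvian tax equals MEC at q*: 12.85 + 0.26×8.4599 = 15.0496.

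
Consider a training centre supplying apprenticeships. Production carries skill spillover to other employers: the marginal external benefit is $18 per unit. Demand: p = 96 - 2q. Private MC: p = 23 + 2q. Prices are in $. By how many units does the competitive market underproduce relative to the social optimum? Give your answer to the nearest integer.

5 units

Market equilibrium (private): 23 + 2q = 96 - 2q → q_m = 18.2500.
Social marginal cost = private MC − MEB = 5 + 2q.
Set SMC = demand: 5 + 2q = 96 - 2q → q* = 22.7500.
Gap = |18.2500 − 22.7500| = 4.5000.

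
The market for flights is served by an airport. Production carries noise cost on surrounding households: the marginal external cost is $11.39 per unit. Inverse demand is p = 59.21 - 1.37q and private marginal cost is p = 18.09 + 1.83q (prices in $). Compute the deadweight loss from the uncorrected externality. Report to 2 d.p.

Market equilibrium (private): 18.09 + 1.83q = 59.21 - 1.37q → q_m = 12.8500.
Social marginal cost = private MC + MEC = 29.48 + 1.83q.
Set SMC = demand: 29.48 + 1.83q = 59.21 - 1.37q → q* = 9.2906.
The loss is the area between SMC and demand from q* to q_m; with linear curves that's a triangle of height MEC(q_m).
DWL = ½ × 3.5594 × 11.3900 = 20.2708.

DWL = $20.27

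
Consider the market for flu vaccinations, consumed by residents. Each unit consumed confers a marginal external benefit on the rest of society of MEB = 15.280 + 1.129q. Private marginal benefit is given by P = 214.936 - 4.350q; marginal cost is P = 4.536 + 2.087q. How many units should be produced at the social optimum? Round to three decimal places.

Social marginal benefit = demand + MEB = 230.216 - 3.221q.
Set SMB = MC: 230.216 - 3.221q = 4.536 + 2.087q → q* = 42.5170.

q* = 42.517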